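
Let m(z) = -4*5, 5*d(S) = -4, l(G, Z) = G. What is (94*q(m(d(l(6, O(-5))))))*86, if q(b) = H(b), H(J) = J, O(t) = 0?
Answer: -161680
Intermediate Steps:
d(S) = -⅘ (d(S) = (⅕)*(-4) = -⅘)
m(z) = -20
q(b) = b
(94*q(m(d(l(6, O(-5))))))*86 = (94*(-20))*86 = -1880*86 = -161680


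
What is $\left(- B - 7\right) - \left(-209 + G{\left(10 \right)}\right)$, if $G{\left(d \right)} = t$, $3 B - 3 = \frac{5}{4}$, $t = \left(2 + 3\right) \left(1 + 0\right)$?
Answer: $\frac{2347}{12} \approx 195.58$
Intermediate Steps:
$t = 5$ ($t = 5 \cdot 1 = 5$)
$B = \frac{17}{12}$ ($B = 1 + \frac{5 \cdot \frac{1}{4}}{3} = 1 + \frac{1}{3} \cdot \frac{5}{4} = 1 + \frac{5}{12} = \frac{17}{12} \approx 1.4167$)
$G{\left(d \right)} = 5$
$\left(- B - 7\right) - \left(-209 + G{\left(10 \right)}\right) = \left(\left(-1\right) \frac{17}{12} - 7\right) + \left(209 - 5\right) = \left(- \frac{17}{12} - 7\right) + \left(209 - 5\right) = - \frac{101}{12} + 204 = \frac{2347}{12}$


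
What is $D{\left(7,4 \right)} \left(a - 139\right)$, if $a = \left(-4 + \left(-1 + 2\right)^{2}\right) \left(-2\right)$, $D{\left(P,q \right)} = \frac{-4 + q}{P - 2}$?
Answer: $0$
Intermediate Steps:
$D{\left(P,q \right)} = \frac{-4 + q}{-2 + P}$
$a = 6$ ($a = \left(-4 + 1^{2}\right) \left(-2\right) = \left(-4 + 1\right) \left(-2\right) = \left(-3\right) \left(-2\right) = 6$)
$D{\left(7,4 \right)} \left(a - 139\right) = \frac{-4 + 4}{-2 + 7} \left(6 - 139\right) = \frac{1}{5} \cdot 0 \left(-133\right) = 0 \left(-133\right) = 0$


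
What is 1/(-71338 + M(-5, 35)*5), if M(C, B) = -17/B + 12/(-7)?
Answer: -1/71349 ≈ -1.4016e-5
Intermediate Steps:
M(C, B) = -12/7 - 17/B (M(C, B) = -17/B + 12*(-⅐) = -17/B - 12/7 = -12/7 - 17/B)
1/(-71338 + M(-5, 35)*5) = 1/(-71338 + (-12/7 - 17/35)*5) = 1/(-71338 - 11/5*5) = 1/(-71338 - 11) = 1/(-71349) = -1/71349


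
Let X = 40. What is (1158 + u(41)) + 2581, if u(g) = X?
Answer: 3779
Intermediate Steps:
u(g) = 40
(1158 + u(41)) + 2581 = (1158 + 40) + 2581 = 1198 + 2581 = 3779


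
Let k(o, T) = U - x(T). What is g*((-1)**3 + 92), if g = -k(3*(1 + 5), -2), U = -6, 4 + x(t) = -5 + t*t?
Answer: 91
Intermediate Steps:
x(t) = -9 + t**2 (x(t) = -4 + (-5 + t*t) = -4 + (-5 + t**2) = -9 + t**2)
k(o, T) = 3 - T**2 (k(o, T) = -6 - (-9 + T**2) = -6 + (9 - T**2) = 3 - T**2)
g = 1 (g = -(3 - 1*(-2)**2) = -(3 - 1*4) = -(3 - 4) = -1*(-1) = 1)
g*((-1)**3 + 92) = 1*((-1)**3 + 92) = 1*(-1 + 92) = 1*91 = 91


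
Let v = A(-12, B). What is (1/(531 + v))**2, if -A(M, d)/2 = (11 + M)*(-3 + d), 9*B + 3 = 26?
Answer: 81/22762441 ≈ 3.5585e-6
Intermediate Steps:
B = 23/9 (B = -1/3 + (1/9)*26 = -1/3 + 26/9 = 23/9 ≈ 2.5556)
A(M, d) = -2*(-3 + d)*(11 + M) (A(M, d) = -2*(11 + M)*(-3 + d) = -2*(-3 + d)*(11 + M))
v = -8/9 (v = 66 - 22*23/9 + 6*(-12) - 2*(-12)*23/9 = 66 - 506/9 - 72 + 184/3 = -8/9 ≈ -0.88889)
(1/(531 + v))**2 = (1/(531 - 8/9))**2 = (1/(4771/9))**2 = (9/4771)**2 = 81/22762441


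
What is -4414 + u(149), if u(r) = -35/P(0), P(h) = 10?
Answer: -8835/2 ≈ -4417.5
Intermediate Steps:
u(r) = -7/2 (u(r) = -35/10 = -35*⅒ = -7/2)
-4414 + u(149) = -4414 - 7/2 = -8835/2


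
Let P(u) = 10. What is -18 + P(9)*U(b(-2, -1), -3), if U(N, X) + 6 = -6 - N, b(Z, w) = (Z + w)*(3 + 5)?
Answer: 102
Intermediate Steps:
b(Z, w) = 8*Z + 8*w (b(Z, w) = (Z + w)*8 = 8*Z + 8*w)
U(N, X) = -12 - N (U(N, X) = -6 + (-6 - N) = -12 - N)
-18 + P(9)*U(b(-2, -1), -3) = -18 + 10*(-12 - (8*(-2) + 8*(-1))) = -18 + 10*(-12 - (-16 - 8)) = -18 + 10*(-12 - 1*(-24)) = -18 + 10*(-12 + 24) = -18 + 10*12 = -18 + 120 = 102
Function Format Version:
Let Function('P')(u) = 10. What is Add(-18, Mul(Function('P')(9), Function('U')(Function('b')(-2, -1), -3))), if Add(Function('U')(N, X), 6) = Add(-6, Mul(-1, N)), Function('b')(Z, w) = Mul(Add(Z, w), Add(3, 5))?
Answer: 102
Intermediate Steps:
Function('b')(Z, w) = Add(Mul(8, Z), Mul(8, w)) (Function('b')(Z, w) = Mul(Add(Z, w), 8) = Add(Mul(8, Z), Mul(8, w)))
Function('U')(N, X) = Add(-12, Mul(-1, N)) (Function('U')(N, X) = Add(-6, Add(-6, Mul(-1, N))) = Add(-12, Mul(-1, N)))
Add(-18, Mul(Function('P')(9), Function('U')(Function('b')(-2, -1), -3))) = Add(-18, Mul(10, Add(-12, Mul(-1, Add(Mul(8, -2), Mul(8, -1)))))) = Add(-18, Mul(10, Add(-12, Mul(-1, Add(-16, -8))))) = Add(-18, Mul(10, Add(-12, Mul(-1, -24)))) = Add(-18, Mul(10, Add(-12, 24))) = Add(-18, Mul(10, 12)) = Add(-18, 120) = 102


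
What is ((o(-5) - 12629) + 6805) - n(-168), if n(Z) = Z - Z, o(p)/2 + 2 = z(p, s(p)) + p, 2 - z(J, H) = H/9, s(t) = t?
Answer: -52496/9 ≈ -5832.9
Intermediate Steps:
z(J, H) = 2 - H/9
o(p) = 16*p/9 (o(p) = -4 + 2*((2 - p/9) + p) = -4 + 2*(2 + 8*p/9) = -4 + (4 + 16*p/9) = 16*p/9)
n(Z) = 0
((o(-5) - 12629) + 6805) - n(-168) = (((16/9)*(-5) - 12629) + 6805) - 1*0 = ((-80/9 - 12629) + 6805) + 0 = (-113741/9 + 6805) + 0 = -52496/9 + 0 = -52496/9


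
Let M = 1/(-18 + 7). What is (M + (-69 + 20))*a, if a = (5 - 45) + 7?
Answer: 1620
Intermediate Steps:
M = -1/11 (M = 1/(-11) = -1/11 ≈ -0.090909)
a = -33 (a = -40 + 7 = -33)
(M + (-69 + 20))*a = (-1/11 + (-69 + 20))*(-33) = (-1/11 - 49)*(-33) = -540/11*(-33) = 1620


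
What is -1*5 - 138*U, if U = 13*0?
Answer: -5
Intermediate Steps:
U = 0
-1*5 - 138*U = -1*5 - 138*0 = -5 + 0 = -5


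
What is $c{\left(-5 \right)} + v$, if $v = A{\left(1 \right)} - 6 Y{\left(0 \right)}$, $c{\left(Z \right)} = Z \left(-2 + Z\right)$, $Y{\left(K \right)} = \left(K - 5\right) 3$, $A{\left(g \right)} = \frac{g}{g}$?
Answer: $126$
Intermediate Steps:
$A{\left(g \right)} = 1$
$Y{\left(K \right)} = -15 + 3 K$ ($Y{\left(K \right)} = \left(-5 + K\right) 3 = -15 + 3 K$)
$v = 91$ ($v = 1 - 6 \left(-15 + 3 \cdot 0\right) = 1 - 6 \left(-15 + 0\right) = 1 - -90 = 1 + 90 = 91$)
$c{\left(-5 \right)} + v = - 5 \left(-2 - 5\right) + 91 = \left(-5\right) \left(-7\right) + 91 = 35 + 91 = 126$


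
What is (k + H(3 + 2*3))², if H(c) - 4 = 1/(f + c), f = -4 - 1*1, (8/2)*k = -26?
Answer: 81/16 ≈ 5.0625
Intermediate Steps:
k = -13/2 (k = (¼)*(-26) = -13/2 ≈ -6.5000)
f = -5 (f = -4 - 1 = -5)
H(c) = 4 + 1/(-5 + c)
(k + H(3 + 2*3))² = (-13/2 + (-19 + 4*(3 + 2*3))/(-5 + (3 + 2*3)))² = (-13/2 + (-19 + 4*(3 + 6))/(-5 + (3 + 6)))² = (-13/2 + (-19 + 4*9)/(-5 + 9))² = (-13/2 + (-19 + 36)/4)² = (-13/2 + (¼)*17)² = (-13/2 + 17/4)² = (-9/4)² = 81/16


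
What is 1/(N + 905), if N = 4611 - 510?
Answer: 1/5006 ≈ 0.00019976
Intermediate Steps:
N = 4101
1/(N + 905) = 1/(4101 + 905) = 1/5006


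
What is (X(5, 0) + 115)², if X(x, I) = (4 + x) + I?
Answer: 15376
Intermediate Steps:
X(x, I) = 4 + I + x
(X(5, 0) + 115)² = ((4 + 0 + 5) + 115)² = (9 + 115)² = 124² = 15376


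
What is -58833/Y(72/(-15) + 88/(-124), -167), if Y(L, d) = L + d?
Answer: 1013235/2971 ≈ 341.04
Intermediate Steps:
-58833/Y(72/(-15) + 88/(-124), -167) = -58833/((72/(-15) + 88/(-124)) - 167) = -58833/((72*(-1/15) + 88*(-1/124)) - 167) = -58833/((-24/5 - 22/31) - 167) = -58833/(-854/155 - 167) = -58833/(-26739/155) = -58833*(-155/26739) = 1013235/2971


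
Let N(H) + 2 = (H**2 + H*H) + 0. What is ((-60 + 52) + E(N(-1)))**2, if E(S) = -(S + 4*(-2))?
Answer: 0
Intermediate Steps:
N(H) = -2 + 2*H**2 (N(H) = -2 + ((H**2 + H*H) + 0) = -2 + ((H**2 + H**2) + 0) = -2 + (2*H**2 + 0) = -2 + 2*H**2)
E(S) = 8 - S (E(S) = -(S - 8) = -(-8 + S) = 8 - S)
((-60 + 52) + E(N(-1)))**2 = ((-60 + 52) + (8 - (-2 + 2*(-1)**2)))**2 = (-8 + (8 - (-2 + 2*1)))**2 = (-8 + (8 - (-2 + 2)))**2 = (-8 + (8 - 1*0))**2 = (-8 + (8 + 0))**2 = (-8 + 8)**2 = 0**2 = 0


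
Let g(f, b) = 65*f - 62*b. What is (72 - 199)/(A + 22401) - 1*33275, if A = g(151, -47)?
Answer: -1168950877/35130 ≈ -33275.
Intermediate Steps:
g(f, b) = -62*b + 65*f
A = 12729 (A = -62*(-47) + 65*151 = 2914 + 9815 = 12729)
(72 - 199)/(A + 22401) - 1*33275 = (72 - 199)/(12729 + 22401) - 1*33275 = -127/35130 - 33275 = -1168950877/35130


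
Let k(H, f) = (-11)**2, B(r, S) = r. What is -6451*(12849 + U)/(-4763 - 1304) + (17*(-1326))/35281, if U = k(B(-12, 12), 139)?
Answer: 2951805808756/214049827 ≈ 13790.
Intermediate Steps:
k(H, f) = 121
U = 121
-6451*(12849 + U)/(-4763 - 1304) + (17*(-1326))/35281 = -6451*(12849 + 121)/(-4763 - 1304) + (17*(-1326))/35281 = -6451/((-6067/12970)) - 22542*1/35281 = -6451/((-6067*1/12970)) - 22542/35281 = -6451/(-6067/12970) - 22542/35281 = -6451*(-12970/6067) - 22542/35281 = 83669470/6067 - 22542/35281 = 2951805808756/214049827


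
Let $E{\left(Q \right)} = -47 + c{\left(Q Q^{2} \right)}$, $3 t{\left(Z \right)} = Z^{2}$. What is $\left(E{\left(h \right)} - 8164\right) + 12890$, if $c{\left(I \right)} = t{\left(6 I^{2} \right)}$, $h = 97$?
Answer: $8326108331945256003545171$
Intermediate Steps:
$t{\left(Z \right)} = \frac{Z^{2}}{3}$
$c{\left(I \right)} = 12 I^{4}$ ($c{\left(I \right)} = \frac{\left(6 I^{2}\right)^{2}}{3} = \frac{36 I^{4}}{3} = 12 I^{4}$)
$E{\left(Q \right)} = -47 + 12 Q^{12}$ ($E{\left(Q \right)} = -47 + 12 \left(Q Q^{2}\right)^{4} = -47 + 12 \left(Q^{3}\right)^{4} = -47 + 12 Q^{12}$)
$\left(E{\left(h \right)} - 8164\right) + 12890 = \left(\left(-47 + 12 \cdot 97^{12}\right) - 8164\right) + 12890 = \left(\left(-47 + 12 \cdot 693842360995438000295041\right) - 8164\right) + 12890 = \left(\left(-47 + 8326108331945256003540492\right) - 8164\right) + 12890 = \left(8326108331945256003540445 - 8164\right) + 12890 = 8326108331945256003532281 + 12890 = 8326108331945256003545171$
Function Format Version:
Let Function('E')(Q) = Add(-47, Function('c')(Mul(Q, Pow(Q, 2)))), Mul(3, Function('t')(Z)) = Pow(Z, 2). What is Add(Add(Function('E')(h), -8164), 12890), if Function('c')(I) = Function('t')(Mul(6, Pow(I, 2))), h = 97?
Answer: 8326108331945256003545171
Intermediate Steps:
Function('t')(Z) = Mul(Rational(1, 3), Pow(Z, 2))
Function('c')(I) = Mul(12, Pow(I, 4)) (Function('c')(I) = Mul(Rational(1, 3), Pow(Mul(6, Pow(I, 2)), 2)) = Mul(Rational(1, 3), Mul(36, Pow(I, 4))) = Mul(12, Pow(I, 4)))
Function('E')(Q) = Add(-47, Mul(12, Pow(Q, 12))) (Function('E')(Q) = Add(-47, Mul(12, Pow(Mul(Q, Pow(Q, 2)), 4))) = Add(-47, Mul(12, Pow(Pow(Q, 3), 4))) = Add(-47, Mul(12, Pow(Q, 12))))
Add(Add(Function('E')(h), -8164), 12890) = Add(Add(Add(-47, Mul(12, Pow(97, 12))), -8164), 12890) = Add(Add(Add(-47, Mul(12, 693842360995438000295041)), -8164), 12890) = Add(Add(Add(-47, 8326108331945256003540492), -8164), 12890) = Add(Add(8326108331945256003540445, -8164), 12890) = Add(8326108331945256003532281, 12890) = 8326108331945256003545171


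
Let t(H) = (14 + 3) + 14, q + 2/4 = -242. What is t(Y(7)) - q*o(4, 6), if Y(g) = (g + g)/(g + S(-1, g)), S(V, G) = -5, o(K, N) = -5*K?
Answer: -4819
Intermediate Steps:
q = -485/2 (q = -½ - 242 = -485/2 ≈ -242.50)
Y(g) = 2*g/(-5 + g) (Y(g) = (g + g)/(g - 5) = (2*g)/(-5 + g) = 2*g/(-5 + g))
t(H) = 31 (t(H) = 17 + 14 = 31)
t(Y(7)) - q*o(4, 6) = 31 - (-485)*(-5*4)/2 = 31 - (-485)*(-20)/2 = 31 - 1*4850 = 31 - 4850 = -4819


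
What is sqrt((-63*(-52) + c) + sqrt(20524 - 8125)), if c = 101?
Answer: sqrt(3377 + sqrt(12399)) ≈ 59.062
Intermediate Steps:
sqrt((-63*(-52) + c) + sqrt(20524 - 8125)) = sqrt((-63*(-52) + 101) + sqrt(20524 - 8125)) = sqrt((3276 + 101) + sqrt(12399)) = sqrt(3377 + sqrt(12399))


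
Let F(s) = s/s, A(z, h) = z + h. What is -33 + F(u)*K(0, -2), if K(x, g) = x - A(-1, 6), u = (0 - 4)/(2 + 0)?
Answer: -38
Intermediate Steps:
A(z, h) = h + z
u = -2 (u = -4/2 = -4*½ = -2)
K(x, g) = -5 + x (K(x, g) = x - (6 - 1) = x - 1*5 = x - 5 = -5 + x)
F(s) = 1
-33 + F(u)*K(0, -2) = -33 + 1*(-5 + 0) = -33 + 1*(-5) = -33 - 5 = -38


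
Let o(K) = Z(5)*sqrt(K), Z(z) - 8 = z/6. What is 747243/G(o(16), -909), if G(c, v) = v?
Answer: -83027/101 ≈ -822.05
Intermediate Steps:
Z(z) = 8 + z/6
o(K) = 53*sqrt(K)/6 (o(K) = (8 + (1/6)*5)*sqrt(K) = (8 + 5/6)*sqrt(K) = 53*sqrt(K)/6)
747243/G(o(16), -909) = 747243/(-909) = 747243*(-1/909) = -83027/101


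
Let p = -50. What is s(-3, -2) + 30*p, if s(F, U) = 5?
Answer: -1495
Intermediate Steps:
s(-3, -2) + 30*p = 5 + 30*(-50) = 5 - 1500 = -1495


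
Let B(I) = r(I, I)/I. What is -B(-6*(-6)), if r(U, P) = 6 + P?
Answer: -7/6 ≈ -1.1667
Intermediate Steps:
B(I) = (6 + I)/I
-B(-6*(-6)) = -(6 - 6*(-6))/((-6*(-6))) = -(6 + 36)/36 = -42/36 = -1*7/6 = -7/6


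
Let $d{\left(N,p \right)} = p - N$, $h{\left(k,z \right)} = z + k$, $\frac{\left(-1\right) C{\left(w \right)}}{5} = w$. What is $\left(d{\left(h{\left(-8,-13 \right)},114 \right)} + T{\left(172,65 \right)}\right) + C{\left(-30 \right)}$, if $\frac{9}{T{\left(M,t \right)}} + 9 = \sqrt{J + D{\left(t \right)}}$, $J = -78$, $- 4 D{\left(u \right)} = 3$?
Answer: $\frac{20199}{71} - \frac{6 i \sqrt{35}}{71} \approx 284.49 - 0.49995 i$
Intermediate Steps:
$C{\left(w \right)} = - 5 w$
$D{\left(u \right)} = - \frac{3}{4}$ ($D{\left(u \right)} = \left(- \frac{1}{4}\right) 3 = - \frac{3}{4}$)
$h{\left(k,z \right)} = k + z$
$T{\left(M,t \right)} = \frac{9}{-9 + \frac{3 i \sqrt{35}}{2}}$ ($T{\left(M,t \right)} = \frac{9}{-9 + \sqrt{-78 - \frac{3}{4}}} = \frac{9}{-9 + \sqrt{- \frac{315}{4}}} = \frac{9}{-9 + \frac{3 i \sqrt{35}}{2}}$)
$\left(d{\left(h{\left(-8,-13 \right)},114 \right)} + T{\left(172,65 \right)}\right) + C{\left(-30 \right)} = \left(\left(114 - \left(-8 - 13\right)\right) - \left(\frac{36}{71} + \frac{6 i \sqrt{35}}{71}\right)\right) - -150 = \left(\left(114 - -21\right) - \left(\frac{36}{71} + \frac{6 i \sqrt{35}}{71}\right)\right) + 150 = \left(\left(114 + 21\right) - \left(\frac{36}{71} + \frac{6 i \sqrt{35}}{71}\right)\right) + 150 = \left(135 - \left(\frac{36}{71} + \frac{6 i \sqrt{35}}{71}\right)\right) + 150 = \left(\frac{9549}{71} - \frac{6 i \sqrt{35}}{71}\right) + 150 = \frac{20199}{71} - \frac{6 i \sqrt{35}}{71}$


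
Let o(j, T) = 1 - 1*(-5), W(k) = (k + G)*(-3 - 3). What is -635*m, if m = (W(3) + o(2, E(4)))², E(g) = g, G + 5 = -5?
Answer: -1463040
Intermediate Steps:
G = -10 (G = -5 - 5 = -10)
W(k) = 60 - 6*k (W(k) = (k - 10)*(-3 - 3) = (-10 + k)*(-6) = 60 - 6*k)
o(j, T) = 6 (o(j, T) = 1 + 5 = 6)
m = 2304 (m = ((60 - 6*3) + 6)² = ((60 - 18) + 6)² = (42 + 6)² = 48² = 2304)
-635*m = -635*2304 = -1463040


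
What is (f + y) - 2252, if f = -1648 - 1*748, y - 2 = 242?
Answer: -4404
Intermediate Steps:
y = 244 (y = 2 + 242 = 244)
f = -2396 (f = -1648 - 748 = -2396)
(f + y) - 2252 = (-2396 + 244) - 2252 = -2152 - 2252 = -4404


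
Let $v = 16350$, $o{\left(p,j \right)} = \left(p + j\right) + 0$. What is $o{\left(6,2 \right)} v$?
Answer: $130800$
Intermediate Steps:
$o{\left(p,j \right)} = j + p$ ($o{\left(p,j \right)} = \left(j + p\right) + 0 = j + p$)
$o{\left(6,2 \right)} v = \left(2 + 6\right) 16350 = 8 \cdot 16350 = 130800$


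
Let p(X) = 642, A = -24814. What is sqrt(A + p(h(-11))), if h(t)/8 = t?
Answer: 2*I*sqrt(6043) ≈ 155.47*I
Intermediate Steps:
h(t) = 8*t
sqrt(A + p(h(-11))) = sqrt(-24814 + 642) = sqrt(-24172) = 2*I*sqrt(6043)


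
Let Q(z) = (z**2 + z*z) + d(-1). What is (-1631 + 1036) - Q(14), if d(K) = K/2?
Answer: -1973/2 ≈ -986.50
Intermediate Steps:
d(K) = K/2 (d(K) = K*(1/2) = K/2)
Q(z) = -1/2 + 2*z**2 (Q(z) = (z**2 + z*z) + (1/2)*(-1) = (z**2 + z**2) - 1/2 = 2*z**2 - 1/2 = -1/2 + 2*z**2)
(-1631 + 1036) - Q(14) = (-1631 + 1036) - (-1/2 + 2*14**2) = -595 - (-1/2 + 2*196) = -595 - (-1/2 + 392) = -595 - 1*783/2 = -595 - 783/2 = -1973/2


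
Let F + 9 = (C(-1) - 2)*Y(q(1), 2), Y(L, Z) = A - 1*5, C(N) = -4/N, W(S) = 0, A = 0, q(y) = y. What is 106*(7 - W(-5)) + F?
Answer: 723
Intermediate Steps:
Y(L, Z) = -5 (Y(L, Z) = 0 - 1*5 = 0 - 5 = -5)
F = -19 (F = -9 + (-4/(-1) - 2)*(-5) = -9 + (-4*(-1) - 2)*(-5) = -9 + (4 - 2)*(-5) = -9 + 2*(-5) = -9 - 10 = -19)
106*(7 - W(-5)) + F = 106*(7 - 1*0) - 19 = 106*(7 + 0) - 19 = 106*7 - 19 = 742 - 19 = 723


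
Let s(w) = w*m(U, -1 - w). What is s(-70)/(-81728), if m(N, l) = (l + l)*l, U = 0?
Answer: 166635/20432 ≈ 8.1556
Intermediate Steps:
m(N, l) = 2*l**2 (m(N, l) = (2*l)*l = 2*l**2)
s(w) = 2*w*(-1 - w)**2 (s(w) = w*(2*(-1 - w)**2) = 2*w*(-1 - w)**2)
s(-70)/(-81728) = (2*(-70)*(1 - 70)**2)/(-81728) = (2*(-70)*(-69)**2)*(-1/81728) = (2*(-70)*4761)*(-1/81728) = -666540*(-1/81728) = 166635/20432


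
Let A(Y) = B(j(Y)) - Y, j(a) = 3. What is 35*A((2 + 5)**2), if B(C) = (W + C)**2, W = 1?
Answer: -1155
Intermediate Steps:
B(C) = (1 + C)**2
A(Y) = 16 - Y (A(Y) = (1 + 3)**2 - Y = 4**2 - Y = 16 - Y)
35*A((2 + 5)**2) = 35*(16 - (2 + 5)**2) = 35*(16 - 1*7**2) = 35*(16 - 1*49) = 35*(16 - 49) = 35*(-33) = -1155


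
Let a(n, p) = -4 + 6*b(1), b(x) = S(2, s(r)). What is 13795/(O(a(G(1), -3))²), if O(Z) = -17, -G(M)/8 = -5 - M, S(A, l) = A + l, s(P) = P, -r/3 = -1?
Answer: 13795/289 ≈ 47.734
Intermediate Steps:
r = 3 (r = -3*(-1) = 3)
G(M) = 40 + 8*M (G(M) = -8*(-5 - M) = 40 + 8*M)
b(x) = 5 (b(x) = 2 + 3 = 5)
a(n, p) = 26 (a(n, p) = -4 + 6*5 = -4 + 30 = 26)
13795/(O(a(G(1), -3))²) = 13795/((-17)²) = 13795/289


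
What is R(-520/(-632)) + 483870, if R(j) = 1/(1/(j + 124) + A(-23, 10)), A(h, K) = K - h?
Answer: 157495823901/325492 ≈ 4.8387e+5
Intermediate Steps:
R(j) = 1/(33 + 1/(124 + j)) (R(j) = 1/(1/(j + 124) + (10 - 1*(-23))) = 1/(1/(124 + j) + (10 + 23)) = 1/(1/(124 + j) + 33) = 1/(33 + 1/(124 + j)))
R(-520/(-632)) + 483870 = (124 - 520/(-632))/(4093 + 33*(-520/(-632))) + 483870 = (124 - 520*(-1/632))/(4093 + 33*(-520*(-1/632))) + 483870 = (124 + 65/79)/(4093 + 33*(65/79)) + 483870 = (9861/79)/(4093 + 2145/79) + 483870 = (9861/79)/(325492/79) + 483870 = (79/325492)*(9861/79) + 483870 = 9861/325492 + 483870 = 157495823901/325492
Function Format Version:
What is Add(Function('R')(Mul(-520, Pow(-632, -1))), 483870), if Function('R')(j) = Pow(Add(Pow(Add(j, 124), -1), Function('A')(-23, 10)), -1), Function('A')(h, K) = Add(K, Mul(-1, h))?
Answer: Rational(157495823901, 325492) ≈ 4.8387e+5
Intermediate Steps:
Function('R')(j) = Pow(Add(33, Pow(Add(124, j), -1)), -1) (Function('R')(j) = Pow(Add(Pow(Add(j, 124), -1), Add(10, Mul(-1, -23))), -1) = Pow(Add(Pow(Add(124, j), -1), Add(10, 23)), -1) = Pow(Add(Pow(Add(124, j), -1), 33), -1) = Pow(Add(33, Pow(Add(124, j), -1)), -1))
Add(Function('R')(Mul(-520, Pow(-632, -1))), 483870) = Add(Mul(Pow(Add(4093, Mul(33, Mul(-520, Pow(-632, -1)))), -1), Add(124, Mul(-520, Pow(-632, -1)))), 483870) = Add(Mul(Pow(Add(4093, Mul(33, Mul(-520, Rational(-1, 632)))), -1), Add(124, Mul(-520, Rational(-1, 632)))), 483870) = Add(Mul(Pow(Add(4093, Mul(33, Rational(65, 79))), -1), Add(124, Rational(65, 79))), 483870) = Add(Mul(Pow(Add(4093, Rational(2145, 79)), -1), Rational(9861, 79)), 483870) = Add(Mul(Pow(Rational(325492, 79), -1), Rational(9861, 79)), 483870) = Add(Mul(Rational(79, 325492), Rational(9861, 79)), 483870) = Add(Rational(9861, 325492), 483870) = Rational(157495823901, 325492)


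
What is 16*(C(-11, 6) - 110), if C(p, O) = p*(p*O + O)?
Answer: 8800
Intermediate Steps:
C(p, O) = p*(O + O*p) (C(p, O) = p*(O*p + O) = p*(O + O*p))
16*(C(-11, 6) - 110) = 16*(6*(-11)*(1 - 11) - 110) = 16*(6*(-11)*(-10) - 110) = 16*(660 - 110) = 16*550 = 8800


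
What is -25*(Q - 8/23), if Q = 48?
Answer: -27400/23 ≈ -1191.3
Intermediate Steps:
-25*(Q - 8/23) = -25*(48 - 8/23) = -25*1096/23 = -27400/23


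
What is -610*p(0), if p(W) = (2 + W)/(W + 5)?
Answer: -244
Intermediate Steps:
p(W) = (2 + W)/(5 + W)
-610*p(0) = -610*(2 + 0)/(5 + 0) = -610*2/5 = -122*2 = -610*⅖ = -244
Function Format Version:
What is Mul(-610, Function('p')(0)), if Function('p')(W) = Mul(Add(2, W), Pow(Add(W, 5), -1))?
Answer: -244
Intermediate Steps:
Function('p')(W) = Mul(Pow(Add(5, W), -1), Add(2, W)) (Function('p')(W) = Mul(Add(2, W), Pow(Add(5, W), -1)) = Mul(Pow(Add(5, W), -1), Add(2, W)))
Mul(-610, Function('p')(0)) = Mul(-610, Mul(Pow(Add(5, 0), -1), Add(2, 0))) = Mul(-610, Mul(Pow(5, -1), 2)) = Mul(-610, Mul(Rational(1, 5), 2)) = Mul(-610, Rational(2, 5)) = -244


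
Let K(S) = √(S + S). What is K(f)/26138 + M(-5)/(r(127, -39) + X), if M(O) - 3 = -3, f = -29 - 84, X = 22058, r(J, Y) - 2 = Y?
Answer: I*√226/26138 ≈ 0.00057515*I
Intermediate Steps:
r(J, Y) = 2 + Y
f = -113
M(O) = 0 (M(O) = 3 - 3 = 0)
K(S) = √2*√S (K(S) = √(2*S) = √2*√S)
K(f)/26138 + M(-5)/(r(127, -39) + X) = (√2*√(-113))/26138 + 0/((2 - 39) + 22058) = (√2*(I*√113))*(1/26138) + 0/(-37 + 22058) = (I*√226)*(1/26138) + 0/22021 = I*√226/26138 + 0*(1/22021) = I*√226/26138 + 0 = I*√226/26138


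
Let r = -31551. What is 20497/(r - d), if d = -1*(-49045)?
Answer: -20497/80596 ≈ -0.25432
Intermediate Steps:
d = 49045
20497/(r - d) = 20497/(-31551 - 1*49045) = 20497/(-31551 - 49045) = 20497/(-80596) = 20497*(-1/80596) = -20497/80596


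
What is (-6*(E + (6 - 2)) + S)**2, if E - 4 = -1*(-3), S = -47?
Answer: 12769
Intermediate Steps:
E = 7 (E = 4 - 1*(-3) = 4 + 3 = 7)
(-6*(E + (6 - 2)) + S)**2 = (-6*(7 + (6 - 2)) - 47)**2 = (-6*(7 + 4) - 47)**2 = (-6*11 - 47)**2 = (-66 - 47)**2 = (-113)**2 = 12769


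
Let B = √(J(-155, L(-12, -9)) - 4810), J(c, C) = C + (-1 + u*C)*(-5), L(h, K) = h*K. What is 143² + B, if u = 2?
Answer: 20449 + I*√5777 ≈ 20449.0 + 76.007*I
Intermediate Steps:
L(h, K) = K*h
J(c, C) = 5 - 9*C (J(c, C) = C + (-1 + 2*C)*(-5) = C + (5 - 10*C) = 5 - 9*C)
B = I*√5777 (B = √((5 - (-81)*(-12)) - 4810) = √((5 - 9*108) - 4810) = √((5 - 972) - 4810) = √(-967 - 4810) = √(-5777) = I*√5777 ≈ 76.007*I)
143² + B = 143² + I*√5777 = 20449 + I*√5777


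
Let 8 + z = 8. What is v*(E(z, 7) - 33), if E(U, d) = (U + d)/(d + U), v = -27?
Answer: 864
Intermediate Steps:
z = 0 (z = -8 + 8 = 0)
E(U, d) = 1 (E(U, d) = (U + d)/(U + d) = 1)
v*(E(z, 7) - 33) = -27*(1 - 33) = -27*(-32) = 864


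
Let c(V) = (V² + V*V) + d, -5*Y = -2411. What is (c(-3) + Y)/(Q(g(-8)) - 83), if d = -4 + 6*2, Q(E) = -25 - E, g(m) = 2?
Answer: -231/50 ≈ -4.6200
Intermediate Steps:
d = 8 (d = -4 + 12 = 8)
Y = 2411/5 (Y = -⅕*(-2411) = 2411/5 ≈ 482.20)
c(V) = 8 + 2*V² (c(V) = (V² + V*V) + 8 = (V² + V²) + 8 = 2*V² + 8 = 8 + 2*V²)
(c(-3) + Y)/(Q(g(-8)) - 83) = ((8 + 2*(-3)²) + 2411/5)/((-25 - 1*2) - 83) = ((8 + 2*9) + 2411/5)/((-25 - 2) - 83) = ((8 + 18) + 2411/5)/(-27 - 83) = (26 + 2411/5)/(-110) = (2541/5)*(-1/110) = -231/50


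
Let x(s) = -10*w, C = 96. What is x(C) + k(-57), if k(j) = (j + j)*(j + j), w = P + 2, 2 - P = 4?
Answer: 12996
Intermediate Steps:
P = -2 (P = 2 - 1*4 = 2 - 4 = -2)
w = 0 (w = -2 + 2 = 0)
k(j) = 4*j² (k(j) = (2*j)*(2*j) = 4*j²)
x(s) = 0 (x(s) = -10*0 = 0)
x(C) + k(-57) = 0 + 4*(-57)² = 0 + 4*3249 = 0 + 12996 = 12996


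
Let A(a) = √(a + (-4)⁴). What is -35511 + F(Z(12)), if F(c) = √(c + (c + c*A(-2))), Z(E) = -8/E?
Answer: -35511 + I*√(12 + 6*√254)/3 ≈ -35511.0 + 3.4581*I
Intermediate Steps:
A(a) = √(256 + a) (A(a) = √(a + 256) = √(256 + a))
F(c) = √(2*c + c*√254) (F(c) = √(c + (c + c*√(256 - 2))) = √(c + (c + c*√254)) = √(2*c + c*√254))
-35511 + F(Z(12)) = -35511 + √(-8/12)*√(2 + √254) = -35511 + √(-8*1/12)*√(2 + √254) = -35511 + √(-⅔)*√(2 + √254) = -35511 + (I*√6/3)*√(2 + √254) = -35511 + I*√6*√(2 + √254)/3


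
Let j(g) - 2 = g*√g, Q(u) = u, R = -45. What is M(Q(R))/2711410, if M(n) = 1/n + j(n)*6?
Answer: 539/122013450 - 81*I*√5/271141 ≈ 4.4175e-6 - 0.000668*I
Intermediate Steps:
j(g) = 2 + g^(3/2) (j(g) = 2 + g*√g = 2 + g^(3/2))
M(n) = 12 + 1/n + 6*n^(3/2) (M(n) = 1/n + (2 + n^(3/2))*6 = 1/n + (12 + 6*n^(3/2)) = 12 + 1/n + 6*n^(3/2))
M(Q(R))/2711410 = (12 + 1/(-45) + 6*(-45)^(3/2))/2711410 = (12 - 1/45 + 6*(-135*I*√5))*(1/2711410) = (12 - 1/45 - 810*I*√5)*(1/2711410) = (539/45 - 810*I*√5)*(1/2711410) = 539/122013450 - 81*I*√5/271141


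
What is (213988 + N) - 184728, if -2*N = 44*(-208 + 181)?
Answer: 29854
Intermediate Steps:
N = 594 (N = -22*(-208 + 181) = -22*(-27) = -½*(-1188) = 594)
(213988 + N) - 184728 = (213988 + 594) - 184728 = 214582 - 184728 = 29854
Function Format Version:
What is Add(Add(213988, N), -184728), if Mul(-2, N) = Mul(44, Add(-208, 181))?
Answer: 29854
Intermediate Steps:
N = 594 (N = Mul(Rational(-1, 2), Mul(44, Add(-208, 181))) = Mul(Rational(-1, 2), Mul(44, -27)) = Mul(Rational(-1, 2), -1188) = 594)
Add(Add(213988, N), -184728) = Add(Add(213988, 594), -184728) = Add(214582, -184728) = 29854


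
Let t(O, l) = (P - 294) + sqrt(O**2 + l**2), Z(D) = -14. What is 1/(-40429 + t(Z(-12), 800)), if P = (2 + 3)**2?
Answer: -20349/827843504 - sqrt(160049)/827843504 ≈ -2.5064e-5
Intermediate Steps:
P = 25 (P = 5**2 = 25)
t(O, l) = -269 + sqrt(O**2 + l**2) (t(O, l) = (25 - 294) + sqrt(O**2 + l**2) = -269 + sqrt(O**2 + l**2))
1/(-40429 + t(Z(-12), 800)) = 1/(-40429 + (-269 + sqrt((-14)**2 + 800**2))) = 1/(-40429 + (-269 + sqrt(196 + 640000))) = 1/(-40429 + (-269 + sqrt(640196))) = 1/(-40429 + (-269 + 2*sqrt(160049))) = 1/(-40698 + 2*sqrt(160049))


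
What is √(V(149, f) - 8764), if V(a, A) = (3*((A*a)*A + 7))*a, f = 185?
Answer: 2*√569870510 ≈ 47744.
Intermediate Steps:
V(a, A) = a*(21 + 3*a*A²) (V(a, A) = (3*(a*A² + 7))*a = (3*(7 + a*A²))*a = (21 + 3*a*A²)*a = a*(21 + 3*a*A²))
√(V(149, f) - 8764) = √(3*149*(7 + 149*185²) - 8764) = √(3*149*(7 + 149*34225) - 8764) = √(3*149*(7 + 5099525) - 8764) = √(3*149*5099532 - 8764) = √(2279490804 - 8764) = √2279482040 = 2*√569870510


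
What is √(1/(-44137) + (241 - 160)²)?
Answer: 2*√3195329628818/44137 ≈ 81.000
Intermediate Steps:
√(1/(-44137) + (241 - 160)²) = √(-1/44137 + 81²) = √(-1/44137 + 6561) = √(289582856/44137) = 2*√3195329628818/44137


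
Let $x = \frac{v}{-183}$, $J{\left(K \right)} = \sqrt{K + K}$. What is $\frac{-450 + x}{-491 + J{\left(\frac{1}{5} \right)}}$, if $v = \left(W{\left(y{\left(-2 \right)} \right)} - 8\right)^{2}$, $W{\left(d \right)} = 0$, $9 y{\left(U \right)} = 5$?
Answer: $\frac{202326370}{220588749} + \frac{82414 \sqrt{10}}{220588749} \approx 0.91839$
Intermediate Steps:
$y{\left(U \right)} = \frac{5}{9}$ ($y{\left(U \right)} = \frac{1}{9} \cdot 5 = \frac{5}{9}$)
$J{\left(K \right)} = \sqrt{2} \sqrt{K}$ ($J{\left(K \right)} = \sqrt{2 K} = \sqrt{2} \sqrt{K}$)
$v = 64$ ($v = \left(0 - 8\right)^{2} = \left(-8\right)^{2} = 64$)
$x = - \frac{64}{183}$ ($x = \frac{64}{-183} = 64 \left(- \frac{1}{183}\right) = - \frac{64}{183} \approx -0.34973$)
$\frac{-450 + x}{-491 + J{\left(\frac{1}{5} \right)}} = \frac{-450 - \frac{64}{183}}{-491 + \sqrt{2} \sqrt{\frac{1}{5}}} = - \frac{82414}{183 \left(-491 + \frac{\sqrt{2}}{\sqrt{5}}\right)} = - \frac{82414}{183 \left(-491 + \sqrt{2} \frac{\sqrt{5}}{5}\right)} = - \frac{82414}{183 \left(-491 + \frac{\sqrt{10}}{5}\right)}$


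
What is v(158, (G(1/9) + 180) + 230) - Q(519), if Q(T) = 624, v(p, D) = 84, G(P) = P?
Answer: -540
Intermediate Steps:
v(158, (G(1/9) + 180) + 230) - Q(519) = 84 - 1*624 = 84 - 624 = -540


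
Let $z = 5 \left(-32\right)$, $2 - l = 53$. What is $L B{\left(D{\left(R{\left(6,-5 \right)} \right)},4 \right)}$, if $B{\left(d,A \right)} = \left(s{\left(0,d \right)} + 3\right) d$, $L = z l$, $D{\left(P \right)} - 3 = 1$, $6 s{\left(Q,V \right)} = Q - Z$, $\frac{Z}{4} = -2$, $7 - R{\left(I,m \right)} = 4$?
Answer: $141440$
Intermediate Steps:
$R{\left(I,m \right)} = 3$ ($R{\left(I,m \right)} = 7 - 4 = 3$)
$l = -51$ ($l = 2 - 53 = -51$)
$Z = -8$ ($Z = 4 \left(-2\right) = -8$)
$z = -160$
$s{\left(Q,V \right)} = \frac{4}{3} + \frac{Q}{6}$ ($s{\left(Q,V \right)} = \frac{Q - -8}{6} = \frac{Q + 8}{6} = \frac{8 + Q}{6} = \frac{4}{3} + \frac{Q}{6}$)
$D{\left(P \right)} = 4$ ($D{\left(P \right)} = 3 + 1 = 4$)
$L = 8160$ ($L = \left(-160\right) \left(-51\right) = 8160$)
$B{\left(d,A \right)} = \frac{13 d}{3}$ ($B{\left(d,A \right)} = \left(\left(\frac{4}{3} + \frac{1}{6} \cdot 0\right) + 3\right) d = \left(\left(\frac{4}{3} + 0\right) + 3\right) d = \left(\frac{4}{3} + 3\right) d = \frac{13 d}{3}$)
$L B{\left(D{\left(R{\left(6,-5 \right)} \right)},4 \right)} = 8160 \cdot \frac{13}{3} \cdot 4 = 8160 \cdot \frac{52}{3} = 141440$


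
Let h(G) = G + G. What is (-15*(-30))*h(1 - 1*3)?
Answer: -1800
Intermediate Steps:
h(G) = 2*G
(-15*(-30))*h(1 - 1*3) = (-15*(-30))*(2*(1 - 1*3)) = 450*(2*(1 - 3)) = 450*(2*(-2)) = 450*(-4) = -1800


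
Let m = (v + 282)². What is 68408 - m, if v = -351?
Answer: 63647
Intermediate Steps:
m = 4761 (m = (-351 + 282)² = (-69)² = 4761)
68408 - m = 68408 - 1*4761 = 68408 - 4761 = 63647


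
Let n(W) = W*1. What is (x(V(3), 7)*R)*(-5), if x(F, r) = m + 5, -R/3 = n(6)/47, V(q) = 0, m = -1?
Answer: 360/47 ≈ 7.6596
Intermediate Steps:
n(W) = W
R = -18/47 ≈ -0.38298
x(F, r) = 4 (x(F, r) = -1 + 5 = 4)
(x(V(3), 7)*R)*(-5) = (4*(-18/47))*(-5) = -72/47*(-5) = 360/47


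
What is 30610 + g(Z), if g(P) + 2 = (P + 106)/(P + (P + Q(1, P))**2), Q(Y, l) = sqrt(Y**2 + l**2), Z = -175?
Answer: 163809131609/5351806 + 12075*sqrt(30626)/10703612 ≈ 30608.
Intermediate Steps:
g(P) = -2 + (106 + P)/(P + (P + sqrt(1 + P**2))**2) (g(P) = -2 + (P + 106)/(P + (P + sqrt(1**2 + P**2))**2) = -2 + (106 + P)/(P + (P + sqrt(1 + P**2))**2))
30610 + g(Z) = 30610 + (106 - 1*(-175) - 2*(-175 + sqrt(1 + (-175)**2))**2)/(-175 + (-175 + sqrt(1 + (-175)**2))**2) = 30610 + (106 + 175 - 2*(-175 + sqrt(1 + 30625))**2)/(-175 + (-175 + sqrt(1 + 30625))**2) = 30610 + (106 + 175 - 2*(-175 + sqrt(30626))**2)/(-175 + (-175 + sqrt(30626))**2) = 30610 + (281 - 2*(-175 + sqrt(30626))**2)/(-175 + (-175 + sqrt(30626))**2)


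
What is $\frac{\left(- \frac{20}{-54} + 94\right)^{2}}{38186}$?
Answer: $\frac{3246152}{13918797} \approx 0.23322$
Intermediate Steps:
$\frac{\left(- \frac{20}{-54} + 94\right)^{2}}{38186} = \left(\left(-20\right) \left(- \frac{1}{54}\right) + 94\right)^{2} \cdot \frac{1}{38186} = \left(\frac{10}{27} + 94\right)^{2} \cdot \frac{1}{38186} = \left(\frac{2548}{27}\right)^{2} \cdot \frac{1}{38186} = \frac{6492304}{729} \cdot \frac{1}{38186} = \frac{3246152}{13918797}$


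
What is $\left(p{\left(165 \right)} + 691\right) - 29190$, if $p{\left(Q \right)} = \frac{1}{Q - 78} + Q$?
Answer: $- \frac{2465057}{87} \approx -28334.0$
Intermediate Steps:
$p{\left(Q \right)} = Q + \frac{1}{-78 + Q}$ ($p{\left(Q \right)} = \frac{1}{-78 + Q} + Q = Q + \frac{1}{-78 + Q}$)
$\left(p{\left(165 \right)} + 691\right) - 29190 = \left(\frac{1 + 165^{2} - 12870}{-78 + 165} + 691\right) - 29190 = \left(\frac{1 + 27225 - 12870}{87} + 691\right) - 29190 = \left(\frac{1}{87} \cdot 14356 + 691\right) - 29190 = \left(\frac{14356}{87} + 691\right) - 29190 = \frac{74473}{87} - 29190 = - \frac{2465057}{87}$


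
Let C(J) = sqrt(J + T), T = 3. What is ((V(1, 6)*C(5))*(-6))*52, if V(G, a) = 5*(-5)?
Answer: 15600*sqrt(2) ≈ 22062.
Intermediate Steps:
C(J) = sqrt(3 + J) (C(J) = sqrt(J + 3) = sqrt(3 + J))
V(G, a) = -25
((V(1, 6)*C(5))*(-6))*52 = (-25*sqrt(3 + 5)*(-6))*52 = (-50*sqrt(2)*(-6))*52 = (300*sqrt(2))*52 = 15600*sqrt(2)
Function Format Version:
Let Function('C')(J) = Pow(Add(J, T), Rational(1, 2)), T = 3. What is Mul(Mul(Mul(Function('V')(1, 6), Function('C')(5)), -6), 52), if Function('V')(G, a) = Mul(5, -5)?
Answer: Mul(15600, Pow(2, Rational(1, 2))) ≈ 22062.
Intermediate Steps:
Function('C')(J) = Pow(Add(3, J), Rational(1, 2)) (Function('C')(J) = Pow(Add(J, 3), Rational(1, 2)) = Pow(Add(3, J), Rational(1, 2)))
Function('V')(G, a) = -25
Mul(Mul(Mul(Function('V')(1, 6), Function('C')(5)), -6), 52) = Mul(Mul(Mul(-25, Pow(Add(3, 5), Rational(1, 2))), -6), 52) = Mul(Mul(Mul(-25, Pow(8, Rational(1, 2))), -6), 52) = Mul(Mul(Mul(-25, Mul(2, Pow(2, Rational(1, 2)))), -6), 52) = Mul(Mul(Mul(-50, Pow(2, Rational(1, 2))), -6), 52) = Mul(Mul(300, Pow(2, Rational(1, 2))), 52) = Mul(15600, Pow(2, Rational(1, 2)))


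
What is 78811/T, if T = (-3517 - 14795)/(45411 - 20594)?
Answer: -1955852587/18312 ≈ -1.0681e+5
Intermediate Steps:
T = -18312/24817 ≈ -0.73788
78811/T = 78811/(-18312/24817) = 78811*(-24817/18312) = -1955852587/18312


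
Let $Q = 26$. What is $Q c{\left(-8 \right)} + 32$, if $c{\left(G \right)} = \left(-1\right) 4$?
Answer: $-72$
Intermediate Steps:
$c{\left(G \right)} = -4$
$Q c{\left(-8 \right)} + 32 = 26 \left(-4\right) + 32 = -104 + 32 = -72$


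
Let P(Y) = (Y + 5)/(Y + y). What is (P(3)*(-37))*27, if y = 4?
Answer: -7992/7 ≈ -1141.7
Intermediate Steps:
P(Y) = (5 + Y)/(4 + Y) (P(Y) = (Y + 5)/(Y + 4) = (5 + Y)/(4 + Y))
(P(3)*(-37))*27 = (((5 + 3)/(4 + 3))*(-37))*27 = ((8/7)*(-37))*27 = -296/7*27 = -7992/7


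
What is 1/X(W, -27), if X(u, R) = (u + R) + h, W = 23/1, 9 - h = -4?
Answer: ⅑ ≈ 0.11111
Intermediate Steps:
h = 13 (h = 9 - 1*(-4) = 9 + 4 = 13)
W = 23 (W = 23*1 = 23)
X(u, R) = 13 + R + u (X(u, R) = (u + R) + 13 = (R + u) + 13 = 13 + R + u)
1/X(W, -27) = 1/(13 - 27 + 23) = 1/9 = ⅑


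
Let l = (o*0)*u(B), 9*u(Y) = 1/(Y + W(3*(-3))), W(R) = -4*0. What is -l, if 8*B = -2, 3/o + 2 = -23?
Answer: 0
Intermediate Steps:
o = -3/25 (o = 3/(-2 - 23) = 3/(-25) = 3*(-1/25) = -3/25 ≈ -0.12000)
B = -1/4 (B = (1/8)*(-2) = -1/4 ≈ -0.25000)
W(R) = 0
u(Y) = 1/(9*Y) (u(Y) = 1/(9*(Y + 0)) = 1/(9*Y))
l = 0 (l = (-3/25*0)*(1/(9*(-1/4))) = 0*((1/9)*(-4)) = 0*(-4/9) = 0)
-l = -1*0 = 0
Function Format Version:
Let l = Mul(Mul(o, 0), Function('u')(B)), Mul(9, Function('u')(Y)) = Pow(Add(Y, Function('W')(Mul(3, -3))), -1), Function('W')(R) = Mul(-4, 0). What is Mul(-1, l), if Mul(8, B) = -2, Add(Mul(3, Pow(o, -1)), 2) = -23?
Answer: 0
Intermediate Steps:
o = Rational(-3, 25) (o = Mul(3, Pow(Add(-2, -23), -1)) = Mul(3, Pow(-25, -1)) = Mul(3, Rational(-1, 25)) = Rational(-3, 25) ≈ -0.12000)
B = Rational(-1, 4) (B = Mul(Rational(1, 8), -2) = Rational(-1, 4) ≈ -0.25000)
Function('W')(R) = 0
Function('u')(Y) = Mul(Rational(1, 9), Pow(Y, -1)) (Function('u')(Y) = Mul(Rational(1, 9), Pow(Add(Y, 0), -1)) = Mul(Rational(1, 9), Pow(Y, -1)))
l = 0 (l = Mul(Mul(Rational(-3, 25), 0), Mul(Rational(1, 9), Pow(Rational(-1, 4), -1))) = Mul(0, Mul(Rational(1, 9), -4)) = Mul(0, Rational(-4, 9)) = 0)
Mul(-1, l) = Mul(-1, 0) = 0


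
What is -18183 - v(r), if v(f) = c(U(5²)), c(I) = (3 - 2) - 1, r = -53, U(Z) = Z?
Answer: -18183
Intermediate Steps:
c(I) = 0 (c(I) = 1 - 1 = 0)
v(f) = 0
-18183 - v(r) = -18183 - 1*0 = -18183 + 0 = -18183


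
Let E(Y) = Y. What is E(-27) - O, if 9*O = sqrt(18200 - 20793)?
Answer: -27 - I*sqrt(2593)/9 ≈ -27.0 - 5.6579*I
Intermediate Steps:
O = I*sqrt(2593)/9 (O = sqrt(18200 - 20793)/9 = sqrt(-2593)/9 = (I*sqrt(2593))/9 = I*sqrt(2593)/9 ≈ 5.6579*I)
E(-27) - O = -27 - I*sqrt(2593)/9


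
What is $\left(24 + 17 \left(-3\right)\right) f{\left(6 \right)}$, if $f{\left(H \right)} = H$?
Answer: $-162$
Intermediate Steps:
$\left(24 + 17 \left(-3\right)\right) f{\left(6 \right)} = \left(24 + 17 \left(-3\right)\right) 6 = \left(24 - 51\right) 6 = \left(-27\right) 6 = -162$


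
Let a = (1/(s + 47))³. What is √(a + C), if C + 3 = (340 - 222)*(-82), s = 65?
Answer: I*√95188086777/3136 ≈ 98.382*I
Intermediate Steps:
C = -9679 (C = -3 + (340 - 222)*(-82) = -3 + 118*(-82) = -3 - 9676 = -9679)
a = 1/1404928 (a = (1/(65 + 47))³ = (1/112)³ = 1/1404928 ≈ 7.1178e-7)
√(a + C) = √(1/1404928 - 9679) = √(-13598298111/1404928) = I*√95188086777/3136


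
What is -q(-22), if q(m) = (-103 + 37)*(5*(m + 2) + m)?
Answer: -8052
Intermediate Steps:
q(m) = -660 - 396*m (q(m) = -66*(5*(2 + m) + m) = -66*((10 + 5*m) + m) = -66*(10 + 6*m) = -660 - 396*m)
-q(-22) = -(-660 - 396*(-22)) = -(-660 + 8712) = -1*8052 = -8052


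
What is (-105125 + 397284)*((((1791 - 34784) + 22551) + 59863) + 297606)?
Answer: 101387061293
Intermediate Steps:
(-105125 + 397284)*((((1791 - 34784) + 22551) + 59863) + 297606) = 292159*(((-32993 + 22551) + 59863) + 297606) = 292159*((-10442 + 59863) + 297606) = 292159*(49421 + 297606) = 292159*347027 = 101387061293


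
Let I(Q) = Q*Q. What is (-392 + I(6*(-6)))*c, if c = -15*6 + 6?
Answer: -75936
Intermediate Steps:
I(Q) = Q²
c = -84 (c = -90 + 6 = -84)
(-392 + I(6*(-6)))*c = (-392 + (6*(-6))²)*(-84) = (-392 + (-36)²)*(-84) = (-392 + 1296)*(-84) = 904*(-84) = -75936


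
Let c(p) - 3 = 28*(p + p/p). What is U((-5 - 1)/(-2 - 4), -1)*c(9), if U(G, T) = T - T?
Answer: 0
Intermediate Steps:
c(p) = 31 + 28*p (c(p) = 3 + 28*(p + p/p) = 3 + 28*(p + 1) = 3 + 28*(1 + p) = 3 + (28 + 28*p) = 31 + 28*p)
U(G, T) = 0
U((-5 - 1)/(-2 - 4), -1)*c(9) = 0*(31 + 28*9) = 0*(31 + 252) = 0*283 = 0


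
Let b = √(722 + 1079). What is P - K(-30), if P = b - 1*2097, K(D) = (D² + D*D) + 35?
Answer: -3932 + √1801 ≈ -3889.6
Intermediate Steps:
K(D) = 35 + 2*D² (K(D) = (D² + D²) + 35 = 2*D² + 35 = 35 + 2*D²)
b = √1801 ≈ 42.438
P = -2097 + √1801 (P = √1801 - 1*2097 = √1801 - 2097 = -2097 + √1801 ≈ -2054.6)
P - K(-30) = (-2097 + √1801) - (35 + 2*(-30)²) = (-2097 + √1801) - (35 + 2*900) = (-2097 + √1801) - (35 + 1800) = (-2097 + √1801) - 1*1835 = (-2097 + √1801) - 1835 = -3932 + √1801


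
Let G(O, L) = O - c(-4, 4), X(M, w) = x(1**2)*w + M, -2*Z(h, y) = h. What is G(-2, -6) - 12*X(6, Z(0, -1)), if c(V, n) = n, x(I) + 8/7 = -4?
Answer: -78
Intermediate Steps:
x(I) = -36/7 (x(I) = -8/7 - 4 = -36/7)
Z(h, y) = -h/2
X(M, w) = M - 36*w/7 (X(M, w) = -36*w/7 + M = M - 36*w/7)
G(O, L) = -4 + O (G(O, L) = O - 1*4 = O - 4 = -4 + O)
G(-2, -6) - 12*X(6, Z(0, -1)) = (-4 - 2) - 12*(6 - (-18)*0/7) = -6 - 12*(6 - 36/7*0) = -6 - 12*(6 + 0) = -6 - 12*6 = -6 - 72 = -78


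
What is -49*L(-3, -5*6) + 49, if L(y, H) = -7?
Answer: 392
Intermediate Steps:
-49*L(-3, -5*6) + 49 = -49*(-7) + 49 = 343 + 49 = 392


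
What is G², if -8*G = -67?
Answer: 4489/64 ≈ 70.141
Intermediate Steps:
G = 67/8 (G = -⅛*(-67) = 67/8 ≈ 8.3750)
G² = (67/8)² = 4489/64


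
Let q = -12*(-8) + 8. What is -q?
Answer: -104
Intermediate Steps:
q = 104 (q = 96 + 8 = 104)
-q = -1*104 = -104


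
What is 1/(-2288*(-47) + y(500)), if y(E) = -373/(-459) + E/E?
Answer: 459/49359856 ≈ 9.2991e-6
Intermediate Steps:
y(E) = 832/459 (y(E) = -373*(-1/459) + 1 = 373/459 + 1 = 832/459)
1/(-2288*(-47) + y(500)) = 1/(-2288*(-47) + 832/459) = 1/(107536 + 832/459) = 1/(49359856/459) = 459/49359856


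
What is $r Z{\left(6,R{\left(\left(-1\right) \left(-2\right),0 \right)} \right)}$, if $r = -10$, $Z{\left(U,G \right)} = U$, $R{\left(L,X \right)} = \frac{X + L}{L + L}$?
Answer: $-60$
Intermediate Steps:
$R{\left(L,X \right)} = \frac{L + X}{2 L}$
$r Z{\left(6,R{\left(\left(-1\right) \left(-2\right),0 \right)} \right)} = \left(-10\right) 6 = -60$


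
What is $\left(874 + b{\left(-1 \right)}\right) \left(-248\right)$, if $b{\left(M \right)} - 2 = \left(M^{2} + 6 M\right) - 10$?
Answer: $-213528$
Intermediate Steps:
$b{\left(M \right)} = -8 + M^{2} + 6 M$ ($b{\left(M \right)} = 2 - \left(10 - M^{2} - 6 M\right) = 2 + \left(-10 + M^{2} + 6 M\right) = -8 + M^{2} + 6 M$)
$\left(874 + b{\left(-1 \right)}\right) \left(-248\right) = \left(874 + \left(-8 + \left(-1\right)^{2} + 6 \left(-1\right)\right)\right) \left(-248\right) = \left(874 - 13\right) \left(-248\right) = 861 \left(-248\right) = -213528$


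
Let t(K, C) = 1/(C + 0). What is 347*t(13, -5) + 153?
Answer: 418/5 ≈ 83.600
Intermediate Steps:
t(K, C) = 1/C
347*t(13, -5) + 153 = 347/(-5) + 153 = 347*(-⅕) + 153 = -347/5 + 153 = 418/5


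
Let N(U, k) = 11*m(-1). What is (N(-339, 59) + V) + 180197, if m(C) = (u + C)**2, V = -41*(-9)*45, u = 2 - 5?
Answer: 196978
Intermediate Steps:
u = -3
V = 16605 (V = 369*45 = 16605)
m(C) = (-3 + C)**2
N(U, k) = 176 (N(U, k) = 11*(-3 - 1)**2 = 11*(-4)**2 = 11*16 = 176)
(N(-339, 59) + V) + 180197 = (176 + 16605) + 180197 = 16781 + 180197 = 196978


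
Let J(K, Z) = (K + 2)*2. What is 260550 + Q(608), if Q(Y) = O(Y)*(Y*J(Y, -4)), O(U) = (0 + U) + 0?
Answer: 451250630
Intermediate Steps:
J(K, Z) = 4 + 2*K (J(K, Z) = (2 + K)*2 = 4 + 2*K)
O(U) = U (O(U) = U + 0 = U)
Q(Y) = Y**2*(4 + 2*Y) (Q(Y) = Y*(Y*(4 + 2*Y)) = Y**2*(4 + 2*Y))
260550 + Q(608) = 260550 + 2*608**2*(2 + 608) = 260550 + 2*369664*610 = 260550 + 450990080 = 451250630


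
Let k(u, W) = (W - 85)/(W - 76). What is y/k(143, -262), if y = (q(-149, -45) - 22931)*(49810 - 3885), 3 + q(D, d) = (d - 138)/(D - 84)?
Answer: -82944333393350/80851 ≈ -1.0259e+9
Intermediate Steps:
q(D, d) = -3 + (-138 + d)/(-84 + D) (q(D, d) = -3 + (d - 138)/(D - 84) = -3 + (-138 + d)/(-84 + D))
k(u, W) = (-85 + W)/(-76 + W)
y = -245397436075/233 (y = ((114 - 45 - 3*(-149))/(-84 - 149) - 22931)*(49810 - 3885) = ((114 - 45 + 447)/(-233) - 22931)*45925 = (-1/233*516 - 22931)*45925 = (-516/233 - 22931)*45925 = -5343439/233*45925 = -245397436075/233 ≈ -1.0532e+9)
y/k(143, -262) = -245397436075*(-76 - 262)/(-85 - 262)/233 = -245397436075/(233*(-347/(-338))) = -245397436075/(233*((-1/338*(-347)))) = -245397436075/(233*347/338) = -245397436075/233*338/347 = -82944333393350/80851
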